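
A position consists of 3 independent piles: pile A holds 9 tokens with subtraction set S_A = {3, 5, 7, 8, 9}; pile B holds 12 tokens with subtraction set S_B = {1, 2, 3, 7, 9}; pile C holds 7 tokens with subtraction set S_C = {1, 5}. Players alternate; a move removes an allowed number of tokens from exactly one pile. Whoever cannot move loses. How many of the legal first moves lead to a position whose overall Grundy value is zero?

Pile A, S = {3, 5, 7, 8, 9}:
n : 0 1 2 3 4 5 6 7 8 9
G : 0 0 0 1 1 1 2 2 2 3
G_A(9) = 3.
Pile B, S = {1, 2, 3, 7, 9}:
n :  0  1  2  3  4  5  6  7  8  9 10 11 12
G :  0  1  2  3  0  1  2  3  0  1  2  3  0
G_B(12) = 0.
Pile C, S = {1, 5}:
n : 0 1 2 3 4 5 6 7
G : 0 1 0 1 0 1 0 1
G_C(7) = 1.
Combined Grundy value = 3 ⊕ 0 ⊕ 1 = 2.
A winning move leaves total XOR = 0, i.e. changes one component's Grundy value g to g ⊕ X where X is the current total.
Pile A: need g' = 3⊕2 = 1. Options: 9−3→G=2, 9−5→G=1, 9−7→G=0, 9−8→G=0, 9−9→G=0. Hits: 1.
Pile B: need g' = 0⊕2 = 2. Options: 12−1→G=3, 12−2→G=2, 12−3→G=1, 12−7→G=1, 12−9→G=3. Hits: 1.
Pile C: need g' = 1⊕2 = 3. Options: 7−1→G=0, 7−5→G=0. Hits: 0.

2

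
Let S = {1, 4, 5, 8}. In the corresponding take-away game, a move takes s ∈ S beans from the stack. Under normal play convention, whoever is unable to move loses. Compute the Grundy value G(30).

1

n :  0  1  2  3  4  5  6  7  8  9 10 11 12 13 14 15 16 17 18 19 20 21 22 23 24 25 26 27 28 29 30
G :  0  1  0  1  2  3  2  3  4  0  1  0  1  2  3  2  3  4  0  1  0  1  2  3  2  3  4  0  1  0  1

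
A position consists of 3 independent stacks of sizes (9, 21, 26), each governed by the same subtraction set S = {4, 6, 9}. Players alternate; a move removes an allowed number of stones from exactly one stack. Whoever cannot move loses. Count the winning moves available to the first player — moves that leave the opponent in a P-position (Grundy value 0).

0

All stacks use S = {4, 6, 9}:
n :  0  1  2  3  4  5  6  7  8  9 10 11 12 13 14 15 16 17 18 19 20 21 22 23 24 25 26
G :  0  0  0  0  1  1  1  1  2  2  2  2  3  0  0  0  0  1  1  1  1  2  2  2  2  3  0
Stack A: G(9) = 2.
Stack B: G(21) = 2.
Stack C: G(26) = 0.
Combined Grundy value = 2 ⊕ 2 ⊕ 0 = 0.
A winning move leaves total XOR = 0, i.e. changes one component's Grundy value g to g ⊕ X where X is the current total.
Stack A: target g' = 2⊕0 = 2, but every legal move changes the Grundy value (mex property), so 0 moves.
Stack B: target g' = 2⊕0 = 2, but every legal move changes the Grundy value (mex property), so 0 moves.
Stack C: target g' = 0⊕0 = 0, but every legal move changes the Grundy value (mex property), so 0 moves.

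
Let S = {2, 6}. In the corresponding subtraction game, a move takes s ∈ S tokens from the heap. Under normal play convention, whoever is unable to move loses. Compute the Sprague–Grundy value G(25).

G(0) = 0
G(1) = mex{} = 0
G(2) = mex{0} = 1
G(3) = mex{0} = 1
G(4) = mex{1} = 0
G(5) = mex{1} = 0
G(6) = mex{0,0} = 1
G(7) = mex{0,0} = 1
G(8) = mex{1,1} = 0
G(9) = mex{1,1} = 0
G(10) = mex{0,0} = 1
G(11) = mex{0,0} = 1
G(12) = mex{1,1} = 0
G(13) = mex{1,1} = 0
G(14) = mex{0,0} = 1
G(15) = mex{0,0} = 1
G(16) = mex{1,1} = 0
G(17) = mex{1,1} = 0
G(18) = mex{0,0} = 1
G(19) = mex{0,0} = 1
G(20) = mex{1,1} = 0
G(21) = mex{1,1} = 0
G(22) = mex{0,0} = 1
G(23) = mex{0,0} = 1
G(24) = mex{1,1} = 0
G(25) = mex{1,1} = 0

0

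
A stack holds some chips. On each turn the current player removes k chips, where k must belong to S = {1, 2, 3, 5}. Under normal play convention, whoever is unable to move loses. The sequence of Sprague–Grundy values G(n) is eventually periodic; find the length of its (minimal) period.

G(0) = 0
G(1) = mex{0} = 1
G(2) = mex{1,0} = 2
G(3) = mex{2,1,0} = 3
G(4) = mex{3,2,1} = 0
G(5) = mex{0,3,2,0} = 1
G(6) = mex{1,0,3,1} = 2
G(7) = mex{2,1,0,2} = 3
G(8) = mex{3,2,1,3} = 0
G(9) = mex{0,3,2,0} = 1
G(10) = mex{1,0,3,1} = 2
G(11) = mex{2,1,0,2} = 3
G(12) = mex{3,2,1,3} = 0
G(13) = mex{0,3,2,0} = 1
G(14) = mex{1,0,3,1} = 2
G(n+4) = G(n) holds for n = 0,…,4 (a full window of length max(S) = 5), so the sequence is purely periodic with period 4.

4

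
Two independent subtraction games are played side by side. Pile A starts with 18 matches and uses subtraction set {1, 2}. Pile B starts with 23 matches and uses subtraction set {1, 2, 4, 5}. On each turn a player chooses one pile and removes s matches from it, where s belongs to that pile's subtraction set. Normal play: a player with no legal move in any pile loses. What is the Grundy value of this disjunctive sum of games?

2

Pile A, S = {1, 2}:
n :  0  1  2  3  4  5  6  7  8  9 10 11 12 13 14 15 16 17 18
G :  0  1  2  0  1  2  0  1  2  0  1  2  0  1  2  0  1  2  0
G_A(18) = 0.
Pile B, S = {1, 2, 4, 5}:
n :  0  1  2  3  4  5  6  7  8  9 10 11 12 13 14 15 16 17 18 19 20 21 22 23
G :  0  1  2  0  1  2  0  1  2  0  1  2  0  1  2  0  1  2  0  1  2  0  1  2
G_B(23) = 2.
Combined Grundy value = 0 ⊕ 2 = 2.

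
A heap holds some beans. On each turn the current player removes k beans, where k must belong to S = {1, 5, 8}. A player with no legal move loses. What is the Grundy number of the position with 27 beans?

1

n :  0  1  2  3  4  5  6  7  8  9 10 11 12 13 14 15 16 17 18 19 20 21 22 23 24 25 26 27
G :  0  1  0  1  0  1  0  1  2  3  2  3  2  0  1  0  1  0  1  0  1  2  3  2  3  2  0  1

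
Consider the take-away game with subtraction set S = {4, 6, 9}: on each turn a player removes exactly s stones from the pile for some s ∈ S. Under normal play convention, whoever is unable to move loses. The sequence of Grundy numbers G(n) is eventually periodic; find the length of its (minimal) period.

G(0) = 0
G(1) = mex{} = 0
G(2) = mex{} = 0
G(3) = mex{} = 0
G(4) = mex{0} = 1
G(5) = mex{0} = 1
G(6) = mex{0,0} = 1
G(7) = mex{0,0} = 1
G(8) = mex{1,0} = 2
G(9) = mex{1,0,0} = 2
G(10) = mex{1,1,0} = 2
G(11) = mex{1,1,0} = 2
G(12) = mex{2,1,0} = 3
G(13) = mex{2,1,1} = 0
G(14) = mex{2,2,1} = 0
G(15) = mex{2,2,1} = 0
G(16) = mex{3,2,1} = 0
G(17) = mex{0,2,2} = 1
G(18) = mex{0,3,2} = 1
G(19) = mex{0,0,2} = 1
G(20) = mex{0,0,2} = 1
G(21) = mex{1,0,3} = 2
G(22) = mex{1,0,0} = 2
G(23) = mex{1,1,0} = 2
G(24) = mex{1,1,0} = 2
G(25) = mex{2,1,0} = 3
G(26) = mex{2,1,1} = 0
G(27) = mex{2,2,1} = 0
G(n+13) = G(n) holds for n = 0,…,8 (a full window of length max(S) = 9), so the sequence is purely periodic with period 13.

13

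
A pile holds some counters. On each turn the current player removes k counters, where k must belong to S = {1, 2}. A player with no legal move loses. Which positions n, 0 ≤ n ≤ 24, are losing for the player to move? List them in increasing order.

0, 3, 6, 9, 12, 15, 18, 21, 24

G(0) = 0
G(1) = mex{0} = 1
G(2) = mex{1,0} = 2
G(3) = mex{2,1} = 0
G(4) = mex{0,2} = 1
G(5) = mex{1,0} = 2
G(6) = mex{2,1} = 0
G(7) = mex{0,2} = 1
G(8) = mex{1,0} = 2
G(9) = mex{2,1} = 0
G(10) = mex{0,2} = 1
G(11) = mex{1,0} = 2
G(12) = mex{2,1} = 0
G(13) = mex{0,2} = 1
G(14) = mex{1,0} = 2
G(15) = mex{2,1} = 0
G(16) = mex{0,2} = 1
G(17) = mex{1,0} = 2
G(18) = mex{2,1} = 0
G(19) = mex{0,2} = 1
G(20) = mex{1,0} = 2
G(21) = mex{2,1} = 0
G(22) = mex{0,2} = 1
G(23) = mex{1,0} = 2
G(24) = mex{2,1} = 0
P-positions are exactly the n with G(n) = 0.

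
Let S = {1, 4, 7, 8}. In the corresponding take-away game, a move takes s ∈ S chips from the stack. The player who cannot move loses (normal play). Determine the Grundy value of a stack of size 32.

n :  0  1  2  3  4  5  6  7  8  9 10 11 12 13 14 15 16 17 18 19 20 21 22 23 24 25 26 27 28 29 30 31 32
G :  0  1  0  1  2  0  1  2  3  2  3  0  1  3  0  1  0  1  2  3  2  4  3  2  3  0  1  0  1  2  0  1  2

2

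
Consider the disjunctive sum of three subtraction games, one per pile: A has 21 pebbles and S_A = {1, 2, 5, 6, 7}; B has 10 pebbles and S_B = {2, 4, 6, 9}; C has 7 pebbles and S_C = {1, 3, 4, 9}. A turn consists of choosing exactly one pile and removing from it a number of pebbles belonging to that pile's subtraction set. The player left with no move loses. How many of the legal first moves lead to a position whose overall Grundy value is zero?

1

Pile A, S = {1, 2, 5, 6, 7}:
n :  0  1  2  3  4  5  6  7  8  9 10 11 12 13 14 15 16 17 18 19 20 21
G :  0  1  2  0  1  2  3  4  5  3  4  0  1  2  0  1  2  3  4  5  3  4
G_A(21) = 4.
Pile B, S = {2, 4, 6, 9}:
n :  0  1  2  3  4  5  6  7  8  9 10
G :  0  0  1  1  2  2  3  3  0  4  1
G_B(10) = 1.
Pile C, S = {1, 3, 4, 9}:
G(0) = 0
G(1) = mex{0} = 1
G(2) = mex{1} = 0
G(3) = mex{0,0} = 1
G(4) = mex{1,1,0} = 2
G(5) = mex{2,0,1} = 3
G(6) = mex{3,1,0} = 2
G(7) = mex{2,2,1} = 0
G_C(7) = 0.
Combined Grundy value = 4 ⊕ 1 ⊕ 0 = 5.
A winning move leaves total XOR = 0, i.e. changes one component's Grundy value g to g ⊕ X where X is the current total.
Pile A: need g' = 4⊕5 = 1. Options: 21−1→G=3, 21−2→G=5, 21−5→G=2, 21−6→G=1, 21−7→G=0. Hits: 1.
Pile B: need g' = 1⊕5 = 4. Options: 10−2→G=0, 10−4→G=3, 10−6→G=2, 10−9→G=0. Hits: 0.
Pile C: need g' = 0⊕5 = 5. Options: 7−1→G=2, 7−3→G=2, 7−4→G=1. Hits: 0.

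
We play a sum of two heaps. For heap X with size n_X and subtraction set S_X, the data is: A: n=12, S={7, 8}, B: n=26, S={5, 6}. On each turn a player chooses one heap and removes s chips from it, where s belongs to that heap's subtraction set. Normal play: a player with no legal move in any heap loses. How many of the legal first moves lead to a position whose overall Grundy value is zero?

3

Heap A, S = {7, 8}:
G(0) = 0
G(1) = mex{} = 0
G(2) = mex{} = 0
G(3) = mex{} = 0
G(4) = mex{} = 0
G(5) = mex{} = 0
G(6) = mex{} = 0
G(7) = mex{0} = 1
G(8) = mex{0,0} = 1
G(9) = mex{0,0} = 1
G(10) = mex{0,0} = 1
G(11) = mex{0,0} = 1
G(12) = mex{0,0} = 1
G_A(12) = 1.
Heap B, S = {5, 6}:
G(0) = 0
G(1) = mex{} = 0
G(2) = mex{} = 0
G(3) = mex{} = 0
G(4) = mex{} = 0
G(5) = mex{0} = 1
G(6) = mex{0,0} = 1
G(7) = mex{0,0} = 1
G(8) = mex{0,0} = 1
G(9) = mex{0,0} = 1
G(10) = mex{1,0} = 2
G(11) = mex{1,1} = 0
G(12) = mex{1,1} = 0
G(13) = mex{1,1} = 0
G(14) = mex{1,1} = 0
G(15) = mex{2,1} = 0
G(16) = mex{0,2} = 1
G(17) = mex{0,0} = 1
G(18) = mex{0,0} = 1
G(19) = mex{0,0} = 1
G(20) = mex{0,0} = 1
G(21) = mex{1,0} = 2
G(22) = mex{1,1} = 0
G(23) = mex{1,1} = 0
G(24) = mex{1,1} = 0
G(25) = mex{1,1} = 0
G(26) = mex{2,1} = 0
G_B(26) = 0.
Combined Grundy value = 1 ⊕ 0 = 1.
A winning move leaves total XOR = 0, i.e. changes one component's Grundy value g to g ⊕ X where X is the current total.
Heap A: need g' = 1⊕1 = 0. Options: 12−7→G=0, 12−8→G=0. Hits: 2.
Heap B: need g' = 0⊕1 = 1. Options: 26−5→G=2, 26−6→G=1. Hits: 1.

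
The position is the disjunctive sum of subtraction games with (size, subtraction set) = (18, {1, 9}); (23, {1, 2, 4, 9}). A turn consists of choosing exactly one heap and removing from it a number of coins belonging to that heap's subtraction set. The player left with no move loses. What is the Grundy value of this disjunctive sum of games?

Heap A, S = {1, 9}:
G(0) = 0
G(1) = mex{0} = 1
G(2) = mex{1} = 0
G(3) = mex{0} = 1
G(4) = mex{1} = 0
G(5) = mex{0} = 1
G(6) = mex{1} = 0
G(7) = mex{0} = 1
G(8) = mex{1} = 0
G(9) = mex{0,0} = 1
G(10) = mex{1,1} = 0
G(11) = mex{0,0} = 1
G(12) = mex{1,1} = 0
G(13) = mex{0,0} = 1
G(14) = mex{1,1} = 0
G(15) = mex{0,0} = 1
G(16) = mex{1,1} = 0
G(17) = mex{0,0} = 1
G(18) = mex{1,1} = 0
G_A(18) = 0.
Heap B, S = {1, 2, 4, 9}:
n :  0  1  2  3  4  5  6  7  8  9 10 11 12 13 14 15 16 17 18 19 20 21 22 23
G :  0  1  2  0  1  2  0  1  2  3  4  0  1  2  0  1  2  0  1  2  3  4  0  1
G_B(23) = 1.
Combined Grundy value = 0 ⊕ 1 = 1.

1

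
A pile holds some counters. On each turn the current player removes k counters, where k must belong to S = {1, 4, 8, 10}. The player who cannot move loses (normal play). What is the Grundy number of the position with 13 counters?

4

G(0) = 0
G(1) = mex{0} = 1
G(2) = mex{1} = 0
G(3) = mex{0} = 1
G(4) = mex{1,0} = 2
G(5) = mex{2,1} = 0
G(6) = mex{0,0} = 1
G(7) = mex{1,1} = 0
G(8) = mex{0,2,0} = 1
G(9) = mex{1,0,1} = 2
G(10) = mex{2,1,0,0} = 3
G(11) = mex{3,0,1,1} = 2
G(12) = mex{2,1,2,0} = 3
G(13) = mex{3,2,0,1} = 4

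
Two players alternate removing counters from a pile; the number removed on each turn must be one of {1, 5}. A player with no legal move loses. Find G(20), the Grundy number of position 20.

0

G(0) = 0
G(1) = mex{0} = 1
G(2) = mex{1} = 0
G(3) = mex{0} = 1
G(4) = mex{1} = 0
G(5) = mex{0,0} = 1
G(6) = mex{1,1} = 0
G(7) = mex{0,0} = 1
G(8) = mex{1,1} = 0
G(9) = mex{0,0} = 1
G(10) = mex{1,1} = 0
G(11) = mex{0,0} = 1
G(12) = mex{1,1} = 0
G(13) = mex{0,0} = 1
G(14) = mex{1,1} = 0
G(15) = mex{0,0} = 1
G(16) = mex{1,1} = 0
G(17) = mex{0,0} = 1
G(18) = mex{1,1} = 0
G(19) = mex{0,0} = 1
G(20) = mex{1,1} = 0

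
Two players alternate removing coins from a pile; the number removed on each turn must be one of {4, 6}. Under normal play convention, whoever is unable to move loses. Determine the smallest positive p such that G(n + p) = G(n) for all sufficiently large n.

10

n :  0  1  2  3  4  5  6  7  8  9 10 11 12 13 14 15 16 17 18 19 20 21
G :  0  0  0  0  1  1  1  1  2  2  0  0  0  0  1  1  1  1  2  2  0  0
G(n+10) = G(n) holds for n = 0,…,5 (a full window of length max(S) = 6), so the sequence is purely periodic with period 10.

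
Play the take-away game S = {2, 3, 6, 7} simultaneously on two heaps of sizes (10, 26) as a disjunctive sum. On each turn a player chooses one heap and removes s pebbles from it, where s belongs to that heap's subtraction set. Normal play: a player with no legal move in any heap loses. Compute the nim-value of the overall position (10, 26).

All heaps use S = {2, 3, 6, 7}:
n :  0  1  2  3  4  5  6  7  8  9 10 11 12 13 14 15 16 17 18 19 20 21 22 23 24 25 26
G :  0  0  1  1  2  0  3  1  2  0  0  1  1  2  0  3  1  2  0  0  1  1  2  0  3  1  2
Heap A: G(10) = 0.
Heap B: G(26) = 2.
Combined Grundy value = 0 ⊕ 2 = 2.

2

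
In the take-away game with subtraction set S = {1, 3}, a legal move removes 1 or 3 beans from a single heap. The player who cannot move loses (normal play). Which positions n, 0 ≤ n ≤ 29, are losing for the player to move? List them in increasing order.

n :  0  1  2  3  4  5  6  7  8  9 10 11 12 13 14 15 16 17 18 19 20 21 22 23 24 25 26 27 28 29
G :  0  1  0  1  0  1  0  1  0  1  0  1  0  1  0  1  0  1  0  1  0  1  0  1  0  1  0  1  0  1
P-positions are exactly the n with G(n) = 0.

0, 2, 4, 6, 8, 10, 12, 14, 16, 18, 20, 22, 24, 26, 28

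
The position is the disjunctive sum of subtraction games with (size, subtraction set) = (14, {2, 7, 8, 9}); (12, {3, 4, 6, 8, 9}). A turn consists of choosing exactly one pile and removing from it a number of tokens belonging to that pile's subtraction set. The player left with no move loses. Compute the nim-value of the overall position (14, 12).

3

Pile A, S = {2, 7, 8, 9}:
G(0) = 0
G(1) = mex{} = 0
G(2) = mex{0} = 1
G(3) = mex{0} = 1
G(4) = mex{1} = 0
G(5) = mex{1} = 0
G(6) = mex{0} = 1
G(7) = mex{0,0} = 1
G(8) = mex{1,0,0} = 2
G(9) = mex{1,1,0,0} = 2
G(10) = mex{2,1,1,0} = 3
G(11) = mex{2,0,1,1} = 3
G(12) = mex{3,0,0,1} = 2
G(13) = mex{3,1,0,0} = 2
G(14) = mex{2,1,1,0} = 3
G_A(14) = 3.
Pile B, S = {3, 4, 6, 8, 9}:
G(0) = 0
G(1) = mex{} = 0
G(2) = mex{} = 0
G(3) = mex{0} = 1
G(4) = mex{0,0} = 1
G(5) = mex{0,0} = 1
G(6) = mex{1,0,0} = 2
G(7) = mex{1,1,0} = 2
G(8) = mex{1,1,0,0} = 2
G(9) = mex{2,1,1,0,0} = 3
G(10) = mex{2,2,1,0,0} = 3
G(11) = mex{2,2,1,1,0} = 3
G(12) = mex{3,2,2,1,1} = 0
G_B(12) = 0.
Combined Grundy value = 3 ⊕ 0 = 3.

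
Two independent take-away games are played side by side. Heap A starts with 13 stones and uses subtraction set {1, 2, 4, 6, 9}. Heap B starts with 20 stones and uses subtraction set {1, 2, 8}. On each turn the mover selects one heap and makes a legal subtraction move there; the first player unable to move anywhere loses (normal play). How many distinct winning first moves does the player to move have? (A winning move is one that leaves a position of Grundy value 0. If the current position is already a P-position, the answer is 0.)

Heap A, S = {1, 2, 4, 6, 9}:
G(0) = 0
G(1) = mex{0} = 1
G(2) = mex{1,0} = 2
G(3) = mex{2,1} = 0
G(4) = mex{0,2,0} = 1
G(5) = mex{1,0,1} = 2
G(6) = mex{2,1,2,0} = 3
G(7) = mex{3,2,0,1} = 4
G(8) = mex{4,3,1,2} = 0
G(9) = mex{0,4,2,0,0} = 1
G(10) = mex{1,0,3,1,1} = 2
G(11) = mex{2,1,4,2,2} = 0
G(12) = mex{0,2,0,3,0} = 1
G(13) = mex{1,0,1,4,1} = 2
G_A(13) = 2.
Heap B, S = {1, 2, 8}:
n :  0  1  2  3  4  5  6  7  8  9 10 11 12 13 14 15 16 17 18 19 20
G :  0  1  2  0  1  2  0  1  2  0  1  2  0  1  2  0  1  2  0  1  2
G_B(20) = 2.
Combined Grundy value = 2 ⊕ 2 = 0.
A winning move leaves total XOR = 0, i.e. changes one component's Grundy value g to g ⊕ X where X is the current total.
Heap A: target g' = 2⊕0 = 2, but every legal move changes the Grundy value (mex property), so 0 moves.
Heap B: target g' = 2⊕0 = 2, but every legal move changes the Grundy value (mex property), so 0 moves.

0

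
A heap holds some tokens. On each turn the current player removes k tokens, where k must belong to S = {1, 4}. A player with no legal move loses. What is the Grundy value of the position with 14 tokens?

2

n :  0  1  2  3  4  5  6  7  8  9 10 11 12 13 14
G :  0  1  0  1  2  0  1  0  1  2  0  1  0  1  2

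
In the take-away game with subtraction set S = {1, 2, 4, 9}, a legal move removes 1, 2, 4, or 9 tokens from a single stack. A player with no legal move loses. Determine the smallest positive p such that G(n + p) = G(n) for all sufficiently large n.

G(0) = 0
G(1) = mex{0} = 1
G(2) = mex{1,0} = 2
G(3) = mex{2,1} = 0
G(4) = mex{0,2,0} = 1
G(5) = mex{1,0,1} = 2
G(6) = mex{2,1,2} = 0
G(7) = mex{0,2,0} = 1
G(8) = mex{1,0,1} = 2
G(9) = mex{2,1,2,0} = 3
G(10) = mex{3,2,0,1} = 4
G(11) = mex{4,3,1,2} = 0
G(12) = mex{0,4,2,0} = 1
G(13) = mex{1,0,3,1} = 2
G(14) = mex{2,1,4,2} = 0
G(15) = mex{0,2,0,0} = 1
G(16) = mex{1,0,1,1} = 2
G(17) = mex{2,1,2,2} = 0
G(18) = mex{0,2,0,3} = 1
G(19) = mex{1,0,1,4} = 2
G(20) = mex{2,1,2,0} = 3
G(21) = mex{3,2,0,1} = 4
G(22) = mex{4,3,1,2} = 0
G(23) = mex{0,4,2,0} = 1
G(n+11) = G(n) holds for n = 0,…,8 (a full window of length max(S) = 9), so the sequence is purely periodic with period 11.

11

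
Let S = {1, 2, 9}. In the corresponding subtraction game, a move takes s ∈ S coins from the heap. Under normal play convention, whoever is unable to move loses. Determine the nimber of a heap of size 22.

G(0) = 0
G(1) = mex{0} = 1
G(2) = mex{1,0} = 2
G(3) = mex{2,1} = 0
G(4) = mex{0,2} = 1
G(5) = mex{1,0} = 2
G(6) = mex{2,1} = 0
G(7) = mex{0,2} = 1
G(8) = mex{1,0} = 2
G(9) = mex{2,1,0} = 3
G(10) = mex{3,2,1} = 0
G(11) = mex{0,3,2} = 1
G(12) = mex{1,0,0} = 2
G(13) = mex{2,1,1} = 0
G(14) = mex{0,2,2} = 1
G(15) = mex{1,0,0} = 2
G(16) = mex{2,1,1} = 0
G(17) = mex{0,2,2} = 1
G(18) = mex{1,0,3} = 2
G(19) = mex{2,1,0} = 3
G(20) = mex{3,2,1} = 0
G(21) = mex{0,3,2} = 1
G(22) = mex{1,0,0} = 2

2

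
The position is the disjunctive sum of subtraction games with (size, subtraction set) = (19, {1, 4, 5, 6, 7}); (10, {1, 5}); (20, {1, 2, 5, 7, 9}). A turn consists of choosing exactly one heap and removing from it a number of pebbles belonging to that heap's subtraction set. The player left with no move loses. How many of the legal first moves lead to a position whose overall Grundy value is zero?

2

Heap A, S = {1, 4, 5, 6, 7}:
n :  0  1  2  3  4  5  6  7  8  9 10 11 12 13 14 15 16 17 18 19
G :  0  1  0  1  2  3  2  3  4  5  0  1  0  1  2  3  2  3  4  5
G_A(19) = 5.
Heap B, S = {1, 5}:
G(0) = 0
G(1) = mex{0} = 1
G(2) = mex{1} = 0
G(3) = mex{0} = 1
G(4) = mex{1} = 0
G(5) = mex{0,0} = 1
G(6) = mex{1,1} = 0
G(7) = mex{0,0} = 1
G(8) = mex{1,1} = 0
G(9) = mex{0,0} = 1
G(10) = mex{1,1} = 0
G_B(10) = 0.
Heap C, S = {1, 2, 5, 7, 9}:
G(0) = 0
G(1) = mex{0} = 1
G(2) = mex{1,0} = 2
G(3) = mex{2,1} = 0
G(4) = mex{0,2} = 1
G(5) = mex{1,0,0} = 2
G(6) = mex{2,1,1} = 0
G(7) = mex{0,2,2,0} = 1
G(8) = mex{1,0,0,1} = 2
G(9) = mex{2,1,1,2,0} = 3
G(10) = mex{3,2,2,0,1} = 4
G(11) = mex{4,3,0,1,2} = 5
G(12) = mex{5,4,1,2,0} = 3
G(13) = mex{3,5,2,0,1} = 4
G(14) = mex{4,3,3,1,2} = 0
G(15) = mex{0,4,4,2,0} = 1
G(16) = mex{1,0,5,3,1} = 2
G(17) = mex{2,1,3,4,2} = 0
G(18) = mex{0,2,4,5,3} = 1
G(19) = mex{1,0,0,3,4} = 2
G(20) = mex{2,1,1,4,5} = 0
G_C(20) = 0.
Combined Grundy value = 5 ⊕ 0 ⊕ 0 = 5.
A winning move leaves total XOR = 0, i.e. changes one component's Grundy value g to g ⊕ X where X is the current total.
Heap A: need g' = 5⊕5 = 0. Options: 19−1→G=4, 19−4→G=3, 19−5→G=2, 19−6→G=1, 19−7→G=0. Hits: 1.
Heap B: need g' = 0⊕5 = 5. Options: 10−1→G=1, 10−5→G=1. Hits: 0.
Heap C: need g' = 0⊕5 = 5. Options: 20−1→G=2, 20−2→G=1, 20−5→G=1, 20−7→G=4, 20−9→G=5. Hits: 1.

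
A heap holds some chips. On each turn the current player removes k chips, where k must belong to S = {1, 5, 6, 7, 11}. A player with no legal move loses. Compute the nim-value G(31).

G(0) = 0
G(1) = mex{0} = 1
G(2) = mex{1} = 0
G(3) = mex{0} = 1
G(4) = mex{1} = 0
G(5) = mex{0,0} = 1
G(6) = mex{1,1,0} = 2
G(7) = mex{2,0,1,0} = 3
G(8) = mex{3,1,0,1} = 2
G(9) = mex{2,0,1,0} = 3
G(10) = mex{3,1,0,1} = 2
G(11) = mex{2,2,1,0,0} = 3
G(12) = mex{3,3,2,1,1} = 0
G(13) = mex{0,2,3,2,0} = 1
G(14) = mex{1,3,2,3,1} = 0
G(15) = mex{0,2,3,2,0} = 1
G(16) = mex{1,3,2,3,1} = 0
G(17) = mex{0,0,3,2,2} = 1
G(18) = mex{1,1,0,3,3} = 2
G(19) = mex{2,0,1,0,2} = 3
G(20) = mex{3,1,0,1,3} = 2
G(21) = mex{2,0,1,0,2} = 3
G(22) = mex{3,1,0,1,3} = 2
G(23) = mex{2,2,1,0,0} = 3
G(24) = mex{3,3,2,1,1} = 0
G(25) = mex{0,2,3,2,0} = 1
G(26) = mex{1,3,2,3,1} = 0
G(27) = mex{0,2,3,2,0} = 1
G(28) = mex{1,3,2,3,1} = 0
G(29) = mex{0,0,3,2,2} = 1
G(30) = mex{1,1,0,3,3} = 2
G(31) = mex{2,0,1,0,2} = 3

3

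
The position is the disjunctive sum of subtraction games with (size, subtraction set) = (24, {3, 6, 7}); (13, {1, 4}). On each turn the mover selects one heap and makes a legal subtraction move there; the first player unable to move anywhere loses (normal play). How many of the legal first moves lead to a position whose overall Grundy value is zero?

Heap A, S = {3, 6, 7}:
G(0) = 0
G(1) = mex{} = 0
G(2) = mex{} = 0
G(3) = mex{0} = 1
G(4) = mex{0} = 1
G(5) = mex{0} = 1
G(6) = mex{1,0} = 2
G(7) = mex{1,0,0} = 2
G(8) = mex{1,0,0} = 2
G(9) = mex{2,1,0} = 3
G(10) = mex{2,1,1} = 0
G(11) = mex{2,1,1} = 0
G(12) = mex{3,2,1} = 0
G(13) = mex{0,2,2} = 1
G(14) = mex{0,2,2} = 1
G(15) = mex{0,3,2} = 1
G(16) = mex{1,0,3} = 2
G(17) = mex{1,0,0} = 2
G(18) = mex{1,0,0} = 2
G(19) = mex{2,1,0} = 3
G(20) = mex{2,1,1} = 0
G(21) = mex{2,1,1} = 0
G(22) = mex{3,2,1} = 0
G(23) = mex{0,2,2} = 1
G(24) = mex{0,2,2} = 1
G_A(24) = 1.
Heap B, S = {1, 4}:
n :  0  1  2  3  4  5  6  7  8  9 10 11 12 13
G :  0  1  0  1  2  0  1  0  1  2  0  1  0  1
G_B(13) = 1.
Combined Grundy value = 1 ⊕ 1 = 0.
A winning move leaves total XOR = 0, i.e. changes one component's Grundy value g to g ⊕ X where X is the current total.
Heap A: target g' = 1⊕0 = 1, but every legal move changes the Grundy value (mex property), so 0 moves.
Heap B: target g' = 1⊕0 = 1, but every legal move changes the Grundy value (mex property), so 0 moves.

0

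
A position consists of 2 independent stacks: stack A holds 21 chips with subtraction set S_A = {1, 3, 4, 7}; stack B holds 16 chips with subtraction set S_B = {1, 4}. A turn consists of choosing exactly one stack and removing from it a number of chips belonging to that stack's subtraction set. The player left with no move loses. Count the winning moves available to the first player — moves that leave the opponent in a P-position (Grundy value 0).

1

Stack A, S = {1, 3, 4, 7}:
G(0) = 0
G(1) = mex{0} = 1
G(2) = mex{1} = 0
G(3) = mex{0,0} = 1
G(4) = mex{1,1,0} = 2
G(5) = mex{2,0,1} = 3
G(6) = mex{3,1,0} = 2
G(7) = mex{2,2,1,0} = 3
G(8) = mex{3,3,2,1} = 0
G(9) = mex{0,2,3,0} = 1
G(10) = mex{1,3,2,1} = 0
G(11) = mex{0,0,3,2} = 1
G(12) = mex{1,1,0,3} = 2
G(13) = mex{2,0,1,2} = 3
G(14) = mex{3,1,0,3} = 2
G(15) = mex{2,2,1,0} = 3
G(16) = mex{3,3,2,1} = 0
G(17) = mex{0,2,3,0} = 1
G(18) = mex{1,3,2,1} = 0
G(19) = mex{0,0,3,2} = 1
G(20) = mex{1,1,0,3} = 2
G(21) = mex{2,0,1,2} = 3
G_A(21) = 3.
Stack B, S = {1, 4}:
G(0) = 0
G(1) = mex{0} = 1
G(2) = mex{1} = 0
G(3) = mex{0} = 1
G(4) = mex{1,0} = 2
G(5) = mex{2,1} = 0
G(6) = mex{0,0} = 1
G(7) = mex{1,1} = 0
G(8) = mex{0,2} = 1
G(9) = mex{1,0} = 2
G(10) = mex{2,1} = 0
G(11) = mex{0,0} = 1
G(12) = mex{1,1} = 0
G(13) = mex{0,2} = 1
G(14) = mex{1,0} = 2
G(15) = mex{2,1} = 0
G(16) = mex{0,0} = 1
G_B(16) = 1.
Combined Grundy value = 3 ⊕ 1 = 2.
A winning move leaves total XOR = 0, i.e. changes one component's Grundy value g to g ⊕ X where X is the current total.
Stack A: need g' = 3⊕2 = 1. Options: 21−1→G=2, 21−3→G=0, 21−4→G=1, 21−7→G=2. Hits: 1.
Stack B: need g' = 1⊕2 = 3. Options: 16−1→G=0, 16−4→G=0. Hits: 0.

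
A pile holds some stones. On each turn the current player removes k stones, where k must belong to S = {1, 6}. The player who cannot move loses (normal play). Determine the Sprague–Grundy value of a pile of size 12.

1

n :  0  1  2  3  4  5  6  7  8  9 10 11 12
G :  0  1  0  1  0  1  2  0  1  0  1  0  1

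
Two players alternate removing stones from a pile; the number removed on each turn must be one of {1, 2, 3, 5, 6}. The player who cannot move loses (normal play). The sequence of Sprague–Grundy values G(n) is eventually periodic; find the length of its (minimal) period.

4

G(0) = 0
G(1) = mex{0} = 1
G(2) = mex{1,0} = 2
G(3) = mex{2,1,0} = 3
G(4) = mex{3,2,1} = 0
G(5) = mex{0,3,2,0} = 1
G(6) = mex{1,0,3,1,0} = 2
G(7) = mex{2,1,0,2,1} = 3
G(8) = mex{3,2,1,3,2} = 0
G(9) = mex{0,3,2,0,3} = 1
G(10) = mex{1,0,3,1,0} = 2
G(11) = mex{2,1,0,2,1} = 3
G(12) = mex{3,2,1,3,2} = 0
G(13) = mex{0,3,2,0,3} = 1
G(14) = mex{1,0,3,1,0} = 2
G(n+4) = G(n) holds for n = 0,…,5 (a full window of length max(S) = 6), so the sequence is purely periodic with period 4.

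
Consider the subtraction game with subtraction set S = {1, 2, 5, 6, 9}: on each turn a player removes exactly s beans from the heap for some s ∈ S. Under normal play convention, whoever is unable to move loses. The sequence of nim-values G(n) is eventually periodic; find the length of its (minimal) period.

n :  0  1  2  3  4  5  6  7  8  9 10 11 12 13 14 15 16 17
G :  0  1  2  0  1  2  3  0  1  2  0  1  2  3  0  1  2  0
G(n+7) = G(n) holds for n = 0,…,8 (a full window of length max(S) = 9), so the sequence is purely periodic with period 7.

7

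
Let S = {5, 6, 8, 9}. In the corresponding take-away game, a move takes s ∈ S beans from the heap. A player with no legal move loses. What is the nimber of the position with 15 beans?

G(0) = 0
G(1) = mex{} = 0
G(2) = mex{} = 0
G(3) = mex{} = 0
G(4) = mex{} = 0
G(5) = mex{0} = 1
G(6) = mex{0,0} = 1
G(7) = mex{0,0} = 1
G(8) = mex{0,0,0} = 1
G(9) = mex{0,0,0,0} = 1
G(10) = mex{1,0,0,0} = 2
G(11) = mex{1,1,0,0} = 2
G(12) = mex{1,1,0,0} = 2
G(13) = mex{1,1,1,0} = 2
G(14) = mex{1,1,1,1} = 0
G(15) = mex{2,1,1,1} = 0

0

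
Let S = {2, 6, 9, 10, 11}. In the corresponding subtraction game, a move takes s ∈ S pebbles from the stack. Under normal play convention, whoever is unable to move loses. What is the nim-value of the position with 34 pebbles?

G(0) = 0
G(1) = mex{} = 0
G(2) = mex{0} = 1
G(3) = mex{0} = 1
G(4) = mex{1} = 0
G(5) = mex{1} = 0
G(6) = mex{0,0} = 1
G(7) = mex{0,0} = 1
G(8) = mex{1,1} = 0
G(9) = mex{1,1,0} = 2
G(10) = mex{0,0,0,0} = 1
G(11) = mex{2,0,1,0,0} = 3
G(12) = mex{1,1,1,1,0} = 2
G(13) = mex{3,1,0,1,1} = 2
G(14) = mex{2,0,0,0,1} = 3
G(15) = mex{2,2,1,0,0} = 3
G(16) = mex{3,1,1,1,0} = 2
G(17) = mex{3,3,0,1,1} = 2
G(18) = mex{2,2,2,0,1} = 3
G(19) = mex{2,2,1,2,0} = 3
G(20) = mex{3,3,3,1,2} = 0
G(21) = mex{3,3,2,3,1} = 0
G(22) = mex{0,2,2,2,3} = 1
G(23) = mex{0,2,3,2,2} = 1
G(24) = mex{1,3,3,3,2} = 0
G(25) = mex{1,3,2,3,3} = 0
G(26) = mex{0,0,2,2,3} = 1
G(27) = mex{0,0,3,2,2} = 1
G(28) = mex{1,1,3,3,2} = 0
G(29) = mex{1,1,0,3,3} = 2
G(30) = mex{0,0,0,0,3} = 1
G(31) = mex{2,0,1,0,0} = 3
G(32) = mex{1,1,1,1,0} = 2
G(33) = mex{3,1,0,1,1} = 2
G(34) = mex{2,0,0,0,1} = 3

3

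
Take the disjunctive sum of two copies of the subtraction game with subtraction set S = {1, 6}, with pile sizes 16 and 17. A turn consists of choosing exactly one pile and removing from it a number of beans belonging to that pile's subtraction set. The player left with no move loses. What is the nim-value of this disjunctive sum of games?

1

All piles use S = {1, 6}:
G(0) = 0
G(1) = mex{0} = 1
G(2) = mex{1} = 0
G(3) = mex{0} = 1
G(4) = mex{1} = 0
G(5) = mex{0} = 1
G(6) = mex{1,0} = 2
G(7) = mex{2,1} = 0
G(8) = mex{0,0} = 1
G(9) = mex{1,1} = 0
G(10) = mex{0,0} = 1
G(11) = mex{1,1} = 0
G(12) = mex{0,2} = 1
G(13) = mex{1,0} = 2
G(14) = mex{2,1} = 0
G(15) = mex{0,0} = 1
G(16) = mex{1,1} = 0
G(17) = mex{0,0} = 1
Pile A: G(16) = 0.
Pile B: G(17) = 1.
Combined Grundy value = 0 ⊕ 1 = 1.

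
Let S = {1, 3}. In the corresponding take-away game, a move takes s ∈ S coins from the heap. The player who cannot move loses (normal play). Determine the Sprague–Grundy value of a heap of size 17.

1

G(0) = 0
G(1) = mex{0} = 1
G(2) = mex{1} = 0
G(3) = mex{0,0} = 1
G(4) = mex{1,1} = 0
G(5) = mex{0,0} = 1
G(6) = mex{1,1} = 0
G(7) = mex{0,0} = 1
G(8) = mex{1,1} = 0
G(9) = mex{0,0} = 1
G(10) = mex{1,1} = 0
G(11) = mex{0,0} = 1
G(12) = mex{1,1} = 0
G(13) = mex{0,0} = 1
G(14) = mex{1,1} = 0
G(15) = mex{0,0} = 1
G(16) = mex{1,1} = 0
G(17) = mex{0,0} = 1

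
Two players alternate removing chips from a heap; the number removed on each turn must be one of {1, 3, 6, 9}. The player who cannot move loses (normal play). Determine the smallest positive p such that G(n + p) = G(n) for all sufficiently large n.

12

G(0) = 0
G(1) = mex{0} = 1
G(2) = mex{1} = 0
G(3) = mex{0,0} = 1
G(4) = mex{1,1} = 0
G(5) = mex{0,0} = 1
G(6) = mex{1,1,0} = 2
G(7) = mex{2,0,1} = 3
G(8) = mex{3,1,0} = 2
G(9) = mex{2,2,1,0} = 3
G(10) = mex{3,3,0,1} = 2
G(11) = mex{2,2,1,0} = 3
G(12) = mex{3,3,2,1} = 0
G(13) = mex{0,2,3,0} = 1
G(14) = mex{1,3,2,1} = 0
G(15) = mex{0,0,3,2} = 1
G(16) = mex{1,1,2,3} = 0
G(17) = mex{0,0,3,2} = 1
G(18) = mex{1,1,0,3} = 2
G(19) = mex{2,0,1,2} = 3
G(20) = mex{3,1,0,3} = 2
G(21) = mex{2,2,1,0} = 3
G(22) = mex{3,3,0,1} = 2
G(23) = mex{2,2,1,0} = 3
G(24) = mex{3,3,2,1} = 0
G(25) = mex{0,2,3,0} = 1
G(n+12) = G(n) holds for n = 0,…,8 (a full window of length max(S) = 9), so the sequence is purely periodic with period 12.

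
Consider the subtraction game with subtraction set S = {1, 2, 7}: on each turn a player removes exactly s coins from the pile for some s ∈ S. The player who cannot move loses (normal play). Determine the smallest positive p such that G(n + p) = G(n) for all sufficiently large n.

3

n :  0  1  2  3  4  5  6  7  8  9 10 11 12 13 14
G :  0  1  2  0  1  2  0  1  2  0  1  2  0  1  2
G(n+3) = G(n) holds for n = 0,…,6 (a full window of length max(S) = 7), so the sequence is purely periodic with period 3.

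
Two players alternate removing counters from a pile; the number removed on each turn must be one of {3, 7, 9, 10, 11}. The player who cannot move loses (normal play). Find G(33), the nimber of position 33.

n :  0  1  2  3  4  5  6  7  8  9 10 11 12 13 14 15 16 17 18 19 20 21 22 23 24 25 26 27 28 29 30 31 32 33
G :  0  0  0  1  1  1  0  2  2  1  3  3  2  2  0  3  3  1  0  0  0  1  1  1  4  2  2  2  3  3  3  2  0  0

0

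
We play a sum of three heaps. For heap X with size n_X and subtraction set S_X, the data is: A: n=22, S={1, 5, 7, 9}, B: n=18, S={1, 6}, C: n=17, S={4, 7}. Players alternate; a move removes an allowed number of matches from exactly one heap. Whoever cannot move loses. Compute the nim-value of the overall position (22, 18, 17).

1

Heap A, S = {1, 5, 7, 9}:
n :  0  1  2  3  4  5  6  7  8  9 10 11 12 13 14 15 16 17 18 19 20 21 22
G :  0  1  0  1  0  1  0  1  0  1  0  1  0  1  0  1  0  1  0  1  0  1  0
G_A(22) = 0.
Heap B, S = {1, 6}:
n :  0  1  2  3  4  5  6  7  8  9 10 11 12 13 14 15 16 17 18
G :  0  1  0  1  0  1  2  0  1  0  1  0  1  2  0  1  0  1  0
G_B(18) = 0.
Heap C, S = {4, 7}:
n :  0  1  2  3  4  5  6  7  8  9 10 11 12 13 14 15 16 17
G :  0  0  0  0  1  1  1  1  2  2  2  0  0  0  0  1  1  1
G_C(17) = 1.
Combined Grundy value = 0 ⊕ 0 ⊕ 1 = 1.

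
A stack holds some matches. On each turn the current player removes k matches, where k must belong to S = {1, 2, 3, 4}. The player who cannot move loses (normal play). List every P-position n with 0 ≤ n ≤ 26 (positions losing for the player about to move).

0, 5, 10, 15, 20, 25

G(0) = 0
G(1) = mex{0} = 1
G(2) = mex{1,0} = 2
G(3) = mex{2,1,0} = 3
G(4) = mex{3,2,1,0} = 4
G(5) = mex{4,3,2,1} = 0
G(6) = mex{0,4,3,2} = 1
G(7) = mex{1,0,4,3} = 2
G(8) = mex{2,1,0,4} = 3
G(9) = mex{3,2,1,0} = 4
G(10) = mex{4,3,2,1} = 0
G(11) = mex{0,4,3,2} = 1
G(12) = mex{1,0,4,3} = 2
G(13) = mex{2,1,0,4} = 3
G(14) = mex{3,2,1,0} = 4
G(15) = mex{4,3,2,1} = 0
G(16) = mex{0,4,3,2} = 1
G(17) = mex{1,0,4,3} = 2
G(18) = mex{2,1,0,4} = 3
G(19) = mex{3,2,1,0} = 4
G(20) = mex{4,3,2,1} = 0
G(21) = mex{0,4,3,2} = 1
G(22) = mex{1,0,4,3} = 2
G(23) = mex{2,1,0,4} = 3
G(24) = mex{3,2,1,0} = 4
G(25) = mex{4,3,2,1} = 0
G(26) = mex{0,4,3,2} = 1
P-positions are exactly the n with G(n) = 0.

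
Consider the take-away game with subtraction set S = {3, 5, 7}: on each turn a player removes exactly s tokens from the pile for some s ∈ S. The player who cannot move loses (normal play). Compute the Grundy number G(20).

n :  0  1  2  3  4  5  6  7  8  9 10 11 12 13 14 15 16 17 18 19 20
G :  0  0  0  1  1  1  2  2  2  3  0  0  0  1  1  1  2  2  2  3  0

0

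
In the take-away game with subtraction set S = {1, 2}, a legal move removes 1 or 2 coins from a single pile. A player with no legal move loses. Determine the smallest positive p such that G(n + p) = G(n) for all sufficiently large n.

3

n :  0  1  2  3  4  5  6  7  8  9 10 11 12 13 14
G :  0  1  2  0  1  2  0  1  2  0  1  2  0  1  2
G(n+3) = G(n) holds for n = 0,…,1 (a full window of length max(S) = 2), so the sequence is purely periodic with period 3.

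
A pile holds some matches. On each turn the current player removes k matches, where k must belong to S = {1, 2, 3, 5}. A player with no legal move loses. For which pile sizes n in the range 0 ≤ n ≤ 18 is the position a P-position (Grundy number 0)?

n :  0  1  2  3  4  5  6  7  8  9 10 11 12 13 14 15 16 17 18
G :  0  1  2  3  0  1  2  3  0  1  2  3  0  1  2  3  0  1  2
P-positions are exactly the n with G(n) = 0.

0, 4, 8, 12, 16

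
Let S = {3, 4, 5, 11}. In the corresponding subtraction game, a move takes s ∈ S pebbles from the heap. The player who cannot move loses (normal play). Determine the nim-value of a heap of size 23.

G(0) = 0
G(1) = mex{} = 0
G(2) = mex{} = 0
G(3) = mex{0} = 1
G(4) = mex{0,0} = 1
G(5) = mex{0,0,0} = 1
G(6) = mex{1,0,0} = 2
G(7) = mex{1,1,0} = 2
G(8) = mex{1,1,1} = 0
G(9) = mex{2,1,1} = 0
G(10) = mex{2,2,1} = 0
G(11) = mex{0,2,2,0} = 1
G(12) = mex{0,0,2,0} = 1
G(13) = mex{0,0,0,0} = 1
G(14) = mex{1,0,0,1} = 2
G(15) = mex{1,1,0,1} = 2
G(16) = mex{1,1,1,1} = 0
G(17) = mex{2,1,1,2} = 0
G(18) = mex{2,2,1,2} = 0
G(19) = mex{0,2,2,0} = 1
G(20) = mex{0,0,2,0} = 1
G(21) = mex{0,0,0,0} = 1
G(22) = mex{1,0,0,1} = 2
G(23) = mex{1,1,0,1} = 2

2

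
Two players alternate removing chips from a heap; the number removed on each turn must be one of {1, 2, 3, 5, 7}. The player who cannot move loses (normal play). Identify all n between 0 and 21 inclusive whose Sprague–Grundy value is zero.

n :  0  1  2  3  4  5  6  7  8  9 10 11 12 13 14 15 16 17 18 19 20 21
G :  0  1  2  3  0  1  2  3  0  1  2  3  0  1  2  3  0  1  2  3  0  1
P-positions are exactly the n with G(n) = 0.

0, 4, 8, 12, 16, 20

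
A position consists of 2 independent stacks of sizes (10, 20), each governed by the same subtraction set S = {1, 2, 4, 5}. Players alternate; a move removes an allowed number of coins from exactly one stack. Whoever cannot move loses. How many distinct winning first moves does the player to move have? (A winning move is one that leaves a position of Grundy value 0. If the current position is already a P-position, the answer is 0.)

All stacks use S = {1, 2, 4, 5}:
n :  0  1  2  3  4  5  6  7  8  9 10 11 12 13 14 15 16 17 18 19 20
G :  0  1  2  0  1  2  0  1  2  0  1  2  0  1  2  0  1  2  0  1  2
Stack A: G(10) = 1.
Stack B: G(20) = 2.
Combined Grundy value = 1 ⊕ 2 = 3.
A winning move leaves total XOR = 0, i.e. changes one component's Grundy value g to g ⊕ X where X is the current total.
Stack A: need g' = 1⊕3 = 2. Options: 10−1→G=0, 10−2→G=2, 10−4→G=0, 10−5→G=2. Hits: 2.
Stack B: need g' = 2⊕3 = 1. Options: 20−1→G=1, 20−2→G=0, 20−4→G=1, 20−5→G=0. Hits: 2.

4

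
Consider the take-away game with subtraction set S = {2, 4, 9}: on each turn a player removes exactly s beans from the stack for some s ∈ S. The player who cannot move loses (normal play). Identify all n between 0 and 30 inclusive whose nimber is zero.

0, 1, 6, 7, 12, 13, 18, 19, 24, 25, 30

n :  0  1  2  3  4  5  6  7  8  9 10 11 12 13 14 15 16 17 18 19 20 21 22 23 24 25 26 27 28 29 30
G :  0  0  1  1  2  2  0  0  1  1  2  2  0  0  1  1  2  2  0  0  1  1  2  2  0  0  1  1  2  2  0
P-positions are exactly the n with G(n) = 0.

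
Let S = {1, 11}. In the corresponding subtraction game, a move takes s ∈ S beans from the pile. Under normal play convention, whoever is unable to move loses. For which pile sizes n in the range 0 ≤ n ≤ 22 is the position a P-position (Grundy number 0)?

0, 2, 4, 6, 8, 10, 12, 14, 16, 18, 20, 22

n :  0  1  2  3  4  5  6  7  8  9 10 11 12 13 14 15 16 17 18 19 20 21 22
G :  0  1  0  1  0  1  0  1  0  1  0  1  0  1  0  1  0  1  0  1  0  1  0
P-positions are exactly the n with G(n) = 0.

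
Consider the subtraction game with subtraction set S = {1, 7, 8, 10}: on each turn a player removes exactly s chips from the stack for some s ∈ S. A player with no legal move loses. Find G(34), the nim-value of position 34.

0

n :  0  1  2  3  4  5  6  7  8  9 10 11 12 13 14 15 16 17 18 19 20 21 22 23 24 25 26 27 28 29 30 31 32 33 34
G :  0  1  0  1  0  1  0  1  2  3  2  3  2  3  2  0  1  0  1  0  1  0  1  2  3  2  3  2  3  2  0  1  0  1  0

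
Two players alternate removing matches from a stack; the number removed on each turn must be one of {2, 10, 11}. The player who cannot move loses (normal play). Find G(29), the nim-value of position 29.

n :  0  1  2  3  4  5  6  7  8  9 10 11 12 13 14 15 16 17 18 19 20 21 22 23 24 25 26 27 28 29
G :  0  0  1  1  0  0  1  1  0  0  1  1  2  0  3  1  2  0  3  1  2  0  0  1  1  0  0  1  1  0

0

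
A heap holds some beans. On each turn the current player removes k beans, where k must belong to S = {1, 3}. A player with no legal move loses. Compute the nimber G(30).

0

n :  0  1  2  3  4  5  6  7  8  9 10 11 12 13 14 15 16 17 18 19 20 21 22 23 24 25 26 27 28 29 30
G :  0  1  0  1  0  1  0  1  0  1  0  1  0  1  0  1  0  1  0  1  0  1  0  1  0  1  0  1  0  1  0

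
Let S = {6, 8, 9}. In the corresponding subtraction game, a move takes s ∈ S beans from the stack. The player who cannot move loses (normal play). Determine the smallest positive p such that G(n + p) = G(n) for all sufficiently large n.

n :  0  1  2  3  4  5  6  7  8  9 10 11 12 13 14 15 16 17 18 19 20 21 22 23 24 25 26 27 28 29 30 31
G :  0  0  0  0  0  0  1  1  1  1  1  1  2  2  2  0  0  0  0  0  0  1  1  1  1  1  1  2  2  2  0  0
G(n+15) = G(n) holds for n = 0,…,8 (a full window of length max(S) = 9), so the sequence is purely periodic with period 15.

15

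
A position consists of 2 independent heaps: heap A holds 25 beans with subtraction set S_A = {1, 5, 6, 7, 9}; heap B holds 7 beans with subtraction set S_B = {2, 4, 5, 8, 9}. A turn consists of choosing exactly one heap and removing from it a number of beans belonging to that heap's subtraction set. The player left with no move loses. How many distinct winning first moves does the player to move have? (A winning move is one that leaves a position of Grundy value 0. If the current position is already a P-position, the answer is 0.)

Heap A, S = {1, 5, 6, 7, 9}:
n :  0  1  2  3  4  5  6  7  8  9 10 11 12 13 14 15 16 17 18 19 20 21 22 23 24 25
G :  0  1  0  1  0  1  2  3  2  3  2  3  0  1  0  1  0  1  2  3  2  3  2  3  0  1
G_A(25) = 1.
Heap B, S = {2, 4, 5, 8, 9}:
n : 0 1 2 3 4 5 6 7
G : 0 0 1 1 2 2 3 0
G_B(7) = 0.
Combined Grundy value = 1 ⊕ 0 = 1.
A winning move leaves total XOR = 0, i.e. changes one component's Grundy value g to g ⊕ X where X is the current total.
Heap A: need g' = 1⊕1 = 0. Options: 25−1→G=0, 25−5→G=2, 25−6→G=3, 25−7→G=2, 25−9→G=0. Hits: 2.
Heap B: need g' = 0⊕1 = 1. Options: 7−2→G=2, 7−4→G=1, 7−5→G=1. Hits: 2.

4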